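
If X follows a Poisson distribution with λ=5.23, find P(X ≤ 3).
0.234212

We have X ~ Poisson(λ=5.23).

The CDF gives us P(X ≤ k).

Using the CDF:
P(X ≤ 3) = 0.234212

This means there's approximately a 23.4% chance that X is at most 3.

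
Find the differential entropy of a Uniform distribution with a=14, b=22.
2.0794 nats

We have X ~ Uniform(a=14, b=22).

The differential entropy measures the uncertainty or information content of the distribution.

For a Uniform distribution with a=14, b=22:
h(X) = 2.0794 nats

(In bits, this would be 3.0000 bits.)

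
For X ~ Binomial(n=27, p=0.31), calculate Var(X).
5.7753

We have X ~ Binomial(n=27, p=0.31).

For a Binomial distribution with n=27, p=0.31:
Var(X) = 5.7753

The variance measures the spread of the distribution around the mean.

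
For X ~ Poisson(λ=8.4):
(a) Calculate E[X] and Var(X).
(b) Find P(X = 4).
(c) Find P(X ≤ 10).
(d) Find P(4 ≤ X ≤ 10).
(a) E[X] = 8.4000, Var(X) = 8.4000
(b) P(X = 4) = 0.046648
(c) P(X ≤ 10) = 0.774301
(d) P(4 ≤ X ≤ 10) = 0.742041

We have X ~ Poisson(λ=8.4).

(a) Moments:
E[X] = 8.4000
Var(X) = 8.4000
σ = √Var(X) = 2.8983

(b) Point probability using PMF:
P(X = 4) = 0.046648

(c) Cumulative probability using CDF:
P(X ≤ 10) = F(10) = 0.774301

(d) Range probability:
P(4 ≤ X ≤ 10) = P(X ≤ 10) - P(X ≤ 3)
                   = F(10) - F(3)
                   = 0.774301 - 0.032260
                   = 0.742041

This means approximately 74.2% of outcomes fall in the interval [4, 10].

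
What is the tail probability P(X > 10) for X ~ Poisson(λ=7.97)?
0.181148

We have X ~ Poisson(λ=7.97).

P(X > 10) = 1 - P(X ≤ 10)
                = 1 - F(10)
                = 1 - 0.818852
                = 0.181148

So there's approximately a 18.1% chance that X exceeds 10.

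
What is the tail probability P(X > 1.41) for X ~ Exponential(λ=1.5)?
0.120633

We have X ~ Exponential(λ=1.5).

P(X > 1.41) = 1 - P(X ≤ 1.41)
                = 1 - F(1.41)
                = 1 - 0.879367
                = 0.120633

So there's approximately a 12.1% chance that X exceeds 1.41.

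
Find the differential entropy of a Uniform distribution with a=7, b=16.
2.1972 nats

We have X ~ Uniform(a=7, b=16).

The differential entropy measures the uncertainty or information content of the distribution.

For a Uniform distribution with a=7, b=16:
h(X) = 2.1972 nats

(In bits, this would be 3.1699 bits.)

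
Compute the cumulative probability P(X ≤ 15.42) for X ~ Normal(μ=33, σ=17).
0.150541

We have X ~ Normal(μ=33, σ=17).

The CDF gives us P(X ≤ k).

Using the CDF:
P(X ≤ 15.42) = 0.150541

This means there's approximately a 15.1% chance that X is at most 15.42.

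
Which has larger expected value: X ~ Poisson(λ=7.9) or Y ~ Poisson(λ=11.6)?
Y has larger mean (11.6000 > 7.9000)

Compute the expected value for each distribution:

X ~ Poisson(λ=7.9):
E[X] = 7.9000

Y ~ Poisson(λ=11.6):
E[Y] = 11.6000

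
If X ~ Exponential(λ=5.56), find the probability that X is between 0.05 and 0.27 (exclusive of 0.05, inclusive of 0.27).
0.534434

We have X ~ Exponential(λ=5.56).

To find P(0.05 < X ≤ 0.27), we use:
P(0.05 < X ≤ 0.27) = P(X ≤ 0.27) - P(X ≤ 0.05)
                 = F(0.27) - F(0.05)
                 = 0.777137 - 0.242703
                 = 0.534434

So there's approximately a 53.4% chance that X falls in this range.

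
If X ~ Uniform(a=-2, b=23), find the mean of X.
10.5000

We have X ~ Uniform(a=-2, b=23).

For a Uniform distribution with a=-2, b=23:
E[X] = 10.5000

This is the expected (average) value of X.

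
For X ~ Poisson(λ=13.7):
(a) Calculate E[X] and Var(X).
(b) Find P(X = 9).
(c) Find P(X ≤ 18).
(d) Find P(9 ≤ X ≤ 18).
(a) E[X] = 13.7000, Var(X) = 13.7000
(b) P(X = 9) = 0.052588
(c) P(X ≤ 18) = 0.898561
(d) P(9 ≤ X ≤ 18) = 0.826768

We have X ~ Poisson(λ=13.7).

(a) Moments:
E[X] = 13.7000
Var(X) = 13.7000
σ = √Var(X) = 3.7014

(b) Point probability using PMF:
P(X = 9) = 0.052588

(c) Cumulative probability using CDF:
P(X ≤ 18) = F(18) = 0.898561

(d) Range probability:
P(9 ≤ X ≤ 18) = P(X ≤ 18) - P(X ≤ 8)
                   = F(18) - F(8)
                   = 0.898561 - 0.071793
                   = 0.826768

This means approximately 82.7% of outcomes fall in the interval [9, 18].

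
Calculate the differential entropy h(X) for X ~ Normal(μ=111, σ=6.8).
3.3359 nats

We have X ~ Normal(μ=111, σ=6.8).

The differential entropy measures the uncertainty or information content of the distribution.

For a Normal distribution with μ=111, σ=6.8:
h(X) = 3.3359 nats

(In bits, this would be 4.8126 bits.)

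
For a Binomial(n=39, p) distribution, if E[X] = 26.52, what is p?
p = 0.68

For a Binomial(n, p) distribution:
E[X] = n × p

Given n = 39 and E[X] = 26.52:
26.52 = 39 × p
p = 26.52 / 39 = 0.68

Verification: Binomial(39, 0.68) has E[X] = 26.52 ✓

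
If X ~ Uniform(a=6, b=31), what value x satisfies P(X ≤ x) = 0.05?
7.2500

We have X ~ Uniform(a=6, b=31).

We want to find x such that P(X ≤ x) = 0.05.

This is the 5th percentile, which means 5% of values fall below this point.

Using the inverse CDF (quantile function):
x = F⁻¹(0.05) = 7.2500

Verification: P(X ≤ 7.2500) = 0.05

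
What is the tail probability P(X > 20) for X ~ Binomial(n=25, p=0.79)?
0.372977

We have X ~ Binomial(n=25, p=0.79).

P(X > 20) = 1 - P(X ≤ 20)
                = 1 - F(20)
                = 1 - 0.627023
                = 0.372977

So there's approximately a 37.3% chance that X exceeds 20.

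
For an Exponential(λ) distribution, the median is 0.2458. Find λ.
λ = 2.8200

For X ~ Exponential(λ), the CDF is F(x) = 1 - e^(-λx).
The median m satisfies F(m) = 0.5:
1 - e^(-λm) = 0.5
e^(-λm) = 0.5
λm = ln(2)
m = ln(2) / λ

Given m = 0.2458:
λ = ln(2) / 0.2458 = 0.693147 / 0.2458 = 2.8200

Verification: ln(2) / 2.8200 = 0.2458 ✓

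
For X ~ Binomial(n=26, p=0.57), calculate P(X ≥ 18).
0.143848

We have X ~ Binomial(n=26, p=0.57).

For discrete distributions, P(X ≥ 18) = 1 - P(X ≤ 17).

P(X ≤ 17) = 0.856152
P(X ≥ 18) = 1 - 0.856152 = 0.143848

So there's approximately a 14.4% chance that X is at least 18.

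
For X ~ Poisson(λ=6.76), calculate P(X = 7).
0.148377

We have X ~ Poisson(λ=6.76).

For a Poisson distribution, the PMF gives us the probability of each outcome.

Using the PMF formula:
P(X = 7) = 0.148377

Rounded to 4 decimal places: 0.1484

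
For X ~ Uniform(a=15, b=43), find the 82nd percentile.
37.9600

We have X ~ Uniform(a=15, b=43).

We want to find x such that P(X ≤ x) = 0.82.

This is the 82nd percentile, which means 82% of values fall below this point.

Using the inverse CDF (quantile function):
x = F⁻¹(0.82) = 37.9600

Verification: P(X ≤ 37.9600) = 0.82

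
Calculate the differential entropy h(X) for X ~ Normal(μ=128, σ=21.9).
4.5054 nats

We have X ~ Normal(μ=128, σ=21.9).

The differential entropy measures the uncertainty or information content of the distribution.

For a Normal distribution with μ=128, σ=21.9:
h(X) = 4.5054 nats

(In bits, this would be 6.5000 bits.)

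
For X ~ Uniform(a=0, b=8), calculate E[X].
4.0000

We have X ~ Uniform(a=0, b=8).

For a Uniform distribution with a=0, b=8:
E[X] = 4.0000

This is the expected (average) value of X.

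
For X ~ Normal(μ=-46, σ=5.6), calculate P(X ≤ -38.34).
0.914322

We have X ~ Normal(μ=-46, σ=5.6).

The CDF gives us P(X ≤ k).

Using the CDF:
P(X ≤ -38.34) = 0.914322

This means there's approximately a 91.4% chance that X is at most -38.34.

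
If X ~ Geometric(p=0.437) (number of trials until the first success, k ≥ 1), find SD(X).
1.7170

We have X ~ Geometric(p=0.437) (number of trials until the first success, k ≥ 1).

For a Geometric distribution with p=0.437 (number of trials until the first success, k ≥ 1):
σ = √Var(X) = 1.7170

The standard deviation is the square root of the variance.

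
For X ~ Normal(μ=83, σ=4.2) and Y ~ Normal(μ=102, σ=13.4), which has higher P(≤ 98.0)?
X has higher probability (P(X ≤ 98.0) = 0.9998 > P(Y ≤ 98.0) = 0.3827)

Compute P(≤ 98.0) for each distribution:

X ~ Normal(μ=83, σ=4.2):
P(X ≤ 98.0) = 0.9998

Y ~ Normal(μ=102, σ=13.4):
P(Y ≤ 98.0) = 0.3827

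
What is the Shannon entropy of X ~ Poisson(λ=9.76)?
2.5490 nats

We have X ~ Poisson(λ=9.76).

The Shannon entropy measures the uncertainty or information content of the distribution.

For a Poisson distribution with λ=9.76:
H(X) = 2.5490 nats

(In bits, this would be 3.6775 bits.)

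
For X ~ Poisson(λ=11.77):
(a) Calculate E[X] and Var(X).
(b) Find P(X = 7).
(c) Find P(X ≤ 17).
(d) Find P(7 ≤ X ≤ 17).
(a) E[X] = 11.7700, Var(X) = 11.7700
(b) P(X = 7) = 0.048013
(c) P(X ≤ 17) = 0.945431
(d) P(7 ≤ X ≤ 17) = 0.893400

We have X ~ Poisson(λ=11.77).

(a) Moments:
E[X] = 11.7700
Var(X) = 11.7700
σ = √Var(X) = 3.4307

(b) Point probability using PMF:
P(X = 7) = 0.048013

(c) Cumulative probability using CDF:
P(X ≤ 17) = F(17) = 0.945431

(d) Range probability:
P(7 ≤ X ≤ 17) = P(X ≤ 17) - P(X ≤ 6)
                   = F(17) - F(6)
                   = 0.945431 - 0.052031
                   = 0.893400

This means approximately 89.3% of outcomes fall in the interval [7, 17].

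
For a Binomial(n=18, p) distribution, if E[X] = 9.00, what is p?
p = 0.5

For a Binomial(n, p) distribution:
E[X] = n × p

Given n = 18 and E[X] = 9.00:
9.00 = 18 × p
p = 9.00 / 18 = 0.5

Verification: Binomial(18, 0.5) has E[X] = 9.00 ✓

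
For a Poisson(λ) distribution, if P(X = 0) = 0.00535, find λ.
λ = 5.2307

For a Poisson(λ) distribution, the PMF at 0 is:
P(X = 0) = λ^0 e^(-λ) / 0! = e^(-λ)

Given P(X = 0) = 0.00535:
e^(-λ) = 0.00535
-λ = ln(0.00535)
λ = -ln(0.00535) = 5.2307

Verification: e^(-5.2307) = 0.00535 ✓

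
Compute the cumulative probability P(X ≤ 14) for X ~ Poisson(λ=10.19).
0.906270

We have X ~ Poisson(λ=10.19).

The CDF gives us P(X ≤ k).

Using the CDF:
P(X ≤ 14) = 0.906270

This means there's approximately a 90.6% chance that X is at most 14.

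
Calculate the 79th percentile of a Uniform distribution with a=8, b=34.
28.5400

We have X ~ Uniform(a=8, b=34).

We want to find x such that P(X ≤ x) = 0.79.

This is the 79th percentile, which means 79% of values fall below this point.

Using the inverse CDF (quantile function):
x = F⁻¹(0.79) = 28.5400

Verification: P(X ≤ 28.5400) = 0.79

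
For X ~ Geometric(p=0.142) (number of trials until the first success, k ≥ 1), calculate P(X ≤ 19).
0.945517

We have X ~ Geometric(p=0.142) (number of trials until the first success, k ≥ 1).

The CDF gives us P(X ≤ k).

Using the CDF:
P(X ≤ 19) = 0.945517

This means there's approximately a 94.6% chance that X is at most 19.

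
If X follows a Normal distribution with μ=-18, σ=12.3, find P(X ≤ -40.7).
0.032480

We have X ~ Normal(μ=-18, σ=12.3).

The CDF gives us P(X ≤ k).

Using the CDF:
P(X ≤ -40.7) = 0.032480

This means there's approximately a 3.2% chance that X is at most -40.7.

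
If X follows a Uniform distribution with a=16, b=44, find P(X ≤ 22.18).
0.220714

We have X ~ Uniform(a=16, b=44).

The CDF gives us P(X ≤ k).

Using the CDF:
P(X ≤ 22.18) = 0.220714

This means there's approximately a 22.1% chance that X is at most 22.18.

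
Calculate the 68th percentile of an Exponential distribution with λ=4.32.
0.2638

We have X ~ Exponential(λ=4.32).

We want to find x such that P(X ≤ x) = 0.68.

This is the 68th percentile, which means 68% of values fall below this point.

Using the inverse CDF (quantile function):
x = F⁻¹(0.68) = 0.2638

Verification: P(X ≤ 0.2638) = 0.68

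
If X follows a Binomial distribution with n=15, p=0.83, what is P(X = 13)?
0.269217

We have X ~ Binomial(n=15, p=0.83).

For a Binomial distribution, the PMF gives us the probability of each outcome.

Using the PMF formula:
P(X = 13) = 0.269217

Rounded to 4 decimal places: 0.2692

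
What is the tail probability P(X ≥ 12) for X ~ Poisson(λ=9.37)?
0.234290

We have X ~ Poisson(λ=9.37).

For discrete distributions, P(X ≥ 12) = 1 - P(X ≤ 11).

P(X ≤ 11) = 0.765710
P(X ≥ 12) = 1 - 0.765710 = 0.234290

So there's approximately a 23.4% chance that X is at least 12.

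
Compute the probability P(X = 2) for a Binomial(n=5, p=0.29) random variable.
0.301003

We have X ~ Binomial(n=5, p=0.29).

For a Binomial distribution, the PMF gives us the probability of each outcome.

Using the PMF formula:
P(X = 2) = 0.301003

Rounded to 4 decimal places: 0.3010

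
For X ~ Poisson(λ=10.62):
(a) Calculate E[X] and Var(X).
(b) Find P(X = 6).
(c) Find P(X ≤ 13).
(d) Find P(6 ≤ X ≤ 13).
(a) E[X] = 10.6200, Var(X) = 10.6200
(b) P(X = 6) = 0.048664
(c) P(X ≤ 13) = 0.815201
(d) P(6 ≤ X ≤ 13) = 0.768227

We have X ~ Poisson(λ=10.62).

(a) Moments:
E[X] = 10.6200
Var(X) = 10.6200
σ = √Var(X) = 3.2588

(b) Point probability using PMF:
P(X = 6) = 0.048664

(c) Cumulative probability using CDF:
P(X ≤ 13) = F(13) = 0.815201

(d) Range probability:
P(6 ≤ X ≤ 13) = P(X ≤ 13) - P(X ≤ 5)
                   = F(13) - F(5)
                   = 0.815201 - 0.046975
                   = 0.768227

This means approximately 76.8% of outcomes fall in the interval [6, 13].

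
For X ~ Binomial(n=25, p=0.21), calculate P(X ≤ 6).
0.739868

We have X ~ Binomial(n=25, p=0.21).

The CDF gives us P(X ≤ k).

Using the CDF:
P(X ≤ 6) = 0.739868

This means there's approximately a 74.0% chance that X is at most 6.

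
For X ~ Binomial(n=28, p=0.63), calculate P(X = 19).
0.138219

We have X ~ Binomial(n=28, p=0.63).

For a Binomial distribution, the PMF gives us the probability of each outcome.

Using the PMF formula:
P(X = 19) = 0.138219

Rounded to 4 decimal places: 0.1382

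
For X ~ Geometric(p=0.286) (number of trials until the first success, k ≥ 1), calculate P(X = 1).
0.286000

We have X ~ Geometric(p=0.286) (number of trials until the first success, k ≥ 1).

For a Geometric distribution, the PMF gives us the probability of each outcome.

Using the PMF formula:
P(X = 1) = 0.286000

Rounded to 4 decimal places: 0.2860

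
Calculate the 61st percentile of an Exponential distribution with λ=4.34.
0.2170

We have X ~ Exponential(λ=4.34).

We want to find x such that P(X ≤ x) = 0.61.

This is the 61st percentile, which means 61% of values fall below this point.

Using the inverse CDF (quantile function):
x = F⁻¹(0.61) = 0.2170

Verification: P(X ≤ 0.2170) = 0.61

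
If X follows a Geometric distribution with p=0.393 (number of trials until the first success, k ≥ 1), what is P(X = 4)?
0.087894

We have X ~ Geometric(p=0.393) (number of trials until the first success, k ≥ 1).

For a Geometric distribution, the PMF gives us the probability of each outcome.

Using the PMF formula:
P(X = 4) = 0.087894

Rounded to 4 decimal places: 0.0879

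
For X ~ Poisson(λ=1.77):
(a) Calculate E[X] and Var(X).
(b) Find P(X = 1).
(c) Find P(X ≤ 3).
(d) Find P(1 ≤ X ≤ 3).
(a) E[X] = 1.7700, Var(X) = 1.7700
(b) P(X = 1) = 0.301489
(c) P(X ≤ 3) = 0.896063
(d) P(1 ≤ X ≤ 3) = 0.725730

We have X ~ Poisson(λ=1.77).

(a) Moments:
E[X] = 1.7700
Var(X) = 1.7700
σ = √Var(X) = 1.3304

(b) Point probability using PMF:
P(X = 1) = 0.301489

(c) Cumulative probability using CDF:
P(X ≤ 3) = F(3) = 0.896063

(d) Range probability:
P(1 ≤ X ≤ 3) = P(X ≤ 3) - P(X ≤ 0)
                   = F(3) - F(0)
                   = 0.896063 - 0.170333
                   = 0.725730

This means approximately 72.6% of outcomes fall in the interval [1, 3].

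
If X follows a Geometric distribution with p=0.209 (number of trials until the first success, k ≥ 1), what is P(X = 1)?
0.209000

We have X ~ Geometric(p=0.209) (number of trials until the first success, k ≥ 1).

For a Geometric distribution, the PMF gives us the probability of each outcome.

Using the PMF formula:
P(X = 1) = 0.209000

Rounded to 4 decimal places: 0.2090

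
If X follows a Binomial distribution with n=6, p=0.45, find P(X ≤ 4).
0.930802

We have X ~ Binomial(n=6, p=0.45).

The CDF gives us P(X ≤ k).

Using the CDF:
P(X ≤ 4) = 0.930802

This means there's approximately a 93.1% chance that X is at most 4.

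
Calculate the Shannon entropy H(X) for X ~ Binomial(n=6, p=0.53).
1.6152 nats

We have X ~ Binomial(n=6, p=0.53).

The Shannon entropy measures the uncertainty or information content of the distribution.

For a Binomial distribution with n=6, p=0.53:
H(X) = 1.6152 nats

(In bits, this would be 2.3302 bits.)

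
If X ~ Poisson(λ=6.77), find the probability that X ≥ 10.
0.146967

We have X ~ Poisson(λ=6.77).

For discrete distributions, P(X ≥ 10) = 1 - P(X ≤ 9).

P(X ≤ 9) = 0.853033
P(X ≥ 10) = 1 - 0.853033 = 0.146967

So there's approximately a 14.7% chance that X is at least 10.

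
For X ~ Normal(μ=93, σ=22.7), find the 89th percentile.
120.8422

We have X ~ Normal(μ=93, σ=22.7).

We want to find x such that P(X ≤ x) = 0.89.

This is the 89th percentile, which means 89% of values fall below this point.

Using the inverse CDF (quantile function):
x = F⁻¹(0.89) = 120.8422

Verification: P(X ≤ 120.8422) = 0.89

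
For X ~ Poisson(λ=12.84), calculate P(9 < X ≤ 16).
0.670138

We have X ~ Poisson(λ=12.84).

To find P(9 < X ≤ 16), we use:
P(9 < X ≤ 16) = P(X ≤ 16) - P(X ≤ 9)
                 = F(16) - F(9)
                 = 0.846781 - 0.176642
                 = 0.670138

So there's approximately a 67.0% chance that X falls in this range.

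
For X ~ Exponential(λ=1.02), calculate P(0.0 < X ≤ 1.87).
0.851534

We have X ~ Exponential(λ=1.02).

To find P(0.0 < X ≤ 1.87), we use:
P(0.0 < X ≤ 1.87) = P(X ≤ 1.87) - P(X ≤ 0.0)
                 = F(1.87) - F(0.0)
                 = 0.851534 - 0.000000
                 = 0.851534

So there's approximately a 85.2% chance that X falls in this range.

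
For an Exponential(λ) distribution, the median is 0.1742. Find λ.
λ = 3.9790

For X ~ Exponential(λ), the CDF is F(x) = 1 - e^(-λx).
The median m satisfies F(m) = 0.5:
1 - e^(-λm) = 0.5
e^(-λm) = 0.5
λm = ln(2)
m = ln(2) / λ

Given m = 0.1742:
λ = ln(2) / 0.1742 = 0.693147 / 0.1742 = 3.9790

Verification: ln(2) / 3.9790 = 0.1742 ✓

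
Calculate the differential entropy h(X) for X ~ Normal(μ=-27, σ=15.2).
4.1402 nats

We have X ~ Normal(μ=-27, σ=15.2).

The differential entropy measures the uncertainty or information content of the distribution.

For a Normal distribution with μ=-27, σ=15.2:
h(X) = 4.1402 nats

(In bits, this would be 5.9731 bits.)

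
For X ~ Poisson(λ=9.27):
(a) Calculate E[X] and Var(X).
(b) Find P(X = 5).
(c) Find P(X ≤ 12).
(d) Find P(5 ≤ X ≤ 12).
(a) E[X] = 9.2700, Var(X) = 9.2700
(b) P(X = 5) = 0.053741
(c) P(X ≤ 12) = 0.855253
(d) P(5 ≤ X ≤ 12) = 0.808743

We have X ~ Poisson(λ=9.27).

(a) Moments:
E[X] = 9.2700
Var(X) = 9.2700
σ = √Var(X) = 3.0447

(b) Point probability using PMF:
P(X = 5) = 0.053741

(c) Cumulative probability using CDF:
P(X ≤ 12) = F(12) = 0.855253

(d) Range probability:
P(5 ≤ X ≤ 12) = P(X ≤ 12) - P(X ≤ 4)
                   = F(12) - F(4)
                   = 0.855253 - 0.046510
                   = 0.808743

This means approximately 80.9% of outcomes fall in the interval [5, 12].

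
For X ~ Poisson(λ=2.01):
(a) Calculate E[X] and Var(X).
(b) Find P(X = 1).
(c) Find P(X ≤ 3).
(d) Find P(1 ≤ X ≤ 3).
(a) E[X] = 2.0100, Var(X) = 2.0100
(b) P(X = 1) = 0.269317
(c) P(X ≤ 3) = 0.855314
(d) P(1 ≤ X ≤ 3) = 0.721326

We have X ~ Poisson(λ=2.01).

(a) Moments:
E[X] = 2.0100
Var(X) = 2.0100
σ = √Var(X) = 1.4177

(b) Point probability using PMF:
P(X = 1) = 0.269317

(c) Cumulative probability using CDF:
P(X ≤ 3) = F(3) = 0.855314

(d) Range probability:
P(1 ≤ X ≤ 3) = P(X ≤ 3) - P(X ≤ 0)
                   = F(3) - F(0)
                   = 0.855314 - 0.133989
                   = 0.721326

This means approximately 72.1% of outcomes fall in the interval [1, 3].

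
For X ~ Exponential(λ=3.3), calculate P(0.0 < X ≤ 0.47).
0.787964

We have X ~ Exponential(λ=3.3).

To find P(0.0 < X ≤ 0.47), we use:
P(0.0 < X ≤ 0.47) = P(X ≤ 0.47) - P(X ≤ 0.0)
                 = F(0.47) - F(0.0)
                 = 0.787964 - 0.000000
                 = 0.787964

So there's approximately a 78.8% chance that X falls in this range.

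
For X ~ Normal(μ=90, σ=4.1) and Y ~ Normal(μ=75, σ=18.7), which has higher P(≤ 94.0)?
Y has higher probability (P(Y ≤ 94.0) = 0.8452 > P(X ≤ 94.0) = 0.8354)

Compute P(≤ 94.0) for each distribution:

X ~ Normal(μ=90, σ=4.1):
P(X ≤ 94.0) = 0.8354

Y ~ Normal(μ=75, σ=18.7):
P(Y ≤ 94.0) = 0.8452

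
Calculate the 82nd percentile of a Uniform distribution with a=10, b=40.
34.6000

We have X ~ Uniform(a=10, b=40).

We want to find x such that P(X ≤ x) = 0.82.

This is the 82nd percentile, which means 82% of values fall below this point.

Using the inverse CDF (quantile function):
x = F⁻¹(0.82) = 34.6000

Verification: P(X ≤ 34.6000) = 0.82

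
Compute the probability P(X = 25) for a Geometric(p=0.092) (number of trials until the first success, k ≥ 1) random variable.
0.009075

We have X ~ Geometric(p=0.092) (number of trials until the first success, k ≥ 1).

For a Geometric distribution, the PMF gives us the probability of each outcome.

Using the PMF formula:
P(X = 25) = 0.009075

Rounded to 4 decimal places: 0.0091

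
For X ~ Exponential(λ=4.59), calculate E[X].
0.2179

We have X ~ Exponential(λ=4.59).

For an Exponential distribution with λ=4.59:
E[X] = 0.2179

This is the expected (average) value of X.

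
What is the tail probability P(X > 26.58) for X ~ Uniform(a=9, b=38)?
0.393793

We have X ~ Uniform(a=9, b=38).

P(X > 26.58) = 1 - P(X ≤ 26.58)
                = 1 - F(26.58)
                = 1 - 0.606207
                = 0.393793

So there's approximately a 39.4% chance that X exceeds 26.58.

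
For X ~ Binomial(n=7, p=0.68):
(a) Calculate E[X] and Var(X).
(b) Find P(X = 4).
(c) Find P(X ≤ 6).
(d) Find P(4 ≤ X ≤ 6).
(a) E[X] = 4.7600, Var(X) = 1.5232
(b) P(X = 4) = 0.245219
(c) P(X ≤ 6) = 0.932770
(d) P(4 ≤ X ≤ 6) = 0.779336

We have X ~ Binomial(n=7, p=0.68).

(a) Moments:
E[X] = 4.7600
Var(X) = 1.5232
σ = √Var(X) = 1.2342

(b) Point probability using PMF:
P(X = 4) = 0.245219

(c) Cumulative probability using CDF:
P(X ≤ 6) = F(6) = 0.932770

(d) Range probability:
P(4 ≤ X ≤ 6) = P(X ≤ 6) - P(X ≤ 3)
                   = F(6) - F(3)
                   = 0.932770 - 0.153434
                   = 0.779336

This means approximately 77.9% of outcomes fall in the interval [4, 6].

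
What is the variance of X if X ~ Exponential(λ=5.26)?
0.0361

We have X ~ Exponential(λ=5.26).

For an Exponential distribution with λ=5.26:
Var(X) = 0.0361

The variance measures the spread of the distribution around the mean.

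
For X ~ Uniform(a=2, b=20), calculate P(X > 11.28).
0.484444

We have X ~ Uniform(a=2, b=20).

P(X > 11.28) = 1 - P(X ≤ 11.28)
                = 1 - F(11.28)
                = 1 - 0.515556
                = 0.484444

So there's approximately a 48.4% chance that X exceeds 11.28.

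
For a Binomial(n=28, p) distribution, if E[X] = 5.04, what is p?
p = 0.18

For a Binomial(n, p) distribution:
E[X] = n × p

Given n = 28 and E[X] = 5.04:
5.04 = 28 × p
p = 5.04 / 28 = 0.18

Verification: Binomial(28, 0.18) has E[X] = 5.04 ✓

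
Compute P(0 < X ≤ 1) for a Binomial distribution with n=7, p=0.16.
0.393454

We have X ~ Binomial(n=7, p=0.16).

To find P(0 < X ≤ 1), we use:
P(0 < X ≤ 1) = P(X ≤ 1) - P(X ≤ 0)
                 = F(1) - F(0)
                 = 0.688544 - 0.295090
                 = 0.393454

So there's approximately a 39.3% chance that X falls in this range.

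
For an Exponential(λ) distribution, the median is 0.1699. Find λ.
λ = 4.0797

For X ~ Exponential(λ), the CDF is F(x) = 1 - e^(-λx).
The median m satisfies F(m) = 0.5:
1 - e^(-λm) = 0.5
e^(-λm) = 0.5
λm = ln(2)
m = ln(2) / λ

Given m = 0.1699:
λ = ln(2) / 0.1699 = 0.693147 / 0.1699 = 4.0797

Verification: ln(2) / 4.0797 = 0.1699 ✓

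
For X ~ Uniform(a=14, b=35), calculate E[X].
24.5000

We have X ~ Uniform(a=14, b=35).

For a Uniform distribution with a=14, b=35:
E[X] = 24.5000

This is the expected (average) value of X.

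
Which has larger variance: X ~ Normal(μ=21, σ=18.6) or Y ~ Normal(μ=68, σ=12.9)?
X has larger variance (345.9600 > 166.4100)

Compute the variance for each distribution:

X ~ Normal(μ=21, σ=18.6):
Var(X) = 345.9600

Y ~ Normal(μ=68, σ=12.9):
Var(Y) = 166.4100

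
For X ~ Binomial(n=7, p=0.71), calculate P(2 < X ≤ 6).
0.884207

We have X ~ Binomial(n=7, p=0.71).

To find P(2 < X ≤ 6), we use:
P(2 < X ≤ 6) = P(X ≤ 6) - P(X ≤ 2)
                 = F(6) - F(2)
                 = 0.909049 - 0.024842
                 = 0.884207

So there's approximately a 88.4% chance that X falls in this range.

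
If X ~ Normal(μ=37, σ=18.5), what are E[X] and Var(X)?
E[X] = 37.0000, Var(X) = 342.2500

We have X ~ Normal(μ=37, σ=18.5).

For a Normal distribution with μ=37, σ=18.5:

Expected value:
E[X] = 37.0000

Variance:
Var(X) = 342.2500

Standard deviation:
σ = √Var(X) = 18.5000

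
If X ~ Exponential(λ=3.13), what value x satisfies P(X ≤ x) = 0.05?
0.0164

We have X ~ Exponential(λ=3.13).

We want to find x such that P(X ≤ x) = 0.05.

This is the 5th percentile, which means 5% of values fall below this point.

Using the inverse CDF (quantile function):
x = F⁻¹(0.05) = 0.0164

Verification: P(X ≤ 0.0164) = 0.05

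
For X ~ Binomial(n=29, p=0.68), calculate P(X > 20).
0.386879

We have X ~ Binomial(n=29, p=0.68).

P(X > 20) = 1 - P(X ≤ 20)
                = 1 - F(20)
                = 1 - 0.613121
                = 0.386879

So there's approximately a 38.7% chance that X exceeds 20.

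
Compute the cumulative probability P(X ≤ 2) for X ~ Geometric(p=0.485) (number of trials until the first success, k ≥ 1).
0.734775

We have X ~ Geometric(p=0.485) (number of trials until the first success, k ≥ 1).

The CDF gives us P(X ≤ k).

Using the CDF:
P(X ≤ 2) = 0.734775

This means there's approximately a 73.5% chance that X is at most 2.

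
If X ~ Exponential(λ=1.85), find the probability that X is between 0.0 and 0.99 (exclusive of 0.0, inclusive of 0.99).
0.839827

We have X ~ Exponential(λ=1.85).

To find P(0.0 < X ≤ 0.99), we use:
P(0.0 < X ≤ 0.99) = P(X ≤ 0.99) - P(X ≤ 0.0)
                 = F(0.99) - F(0.0)
                 = 0.839827 - 0.000000
                 = 0.839827

So there's approximately a 84.0% chance that X falls in this range.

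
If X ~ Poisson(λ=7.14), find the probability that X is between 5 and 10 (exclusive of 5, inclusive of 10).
0.608058

We have X ~ Poisson(λ=7.14).

To find P(5 < X ≤ 10), we use:
P(5 < X ≤ 10) = P(X ≤ 10) - P(X ≤ 5)
                 = F(10) - F(5)
                 = 0.891244 - 0.283187
                 = 0.608058

So there's approximately a 60.8% chance that X falls in this range.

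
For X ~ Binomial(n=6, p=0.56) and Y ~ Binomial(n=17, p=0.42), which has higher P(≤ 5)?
X has higher probability (P(X ≤ 5) = 0.9692 > P(Y ≤ 5) = 0.2121)

Compute P(≤ 5) for each distribution:

X ~ Binomial(n=6, p=0.56):
P(X ≤ 5) = 0.9692

Y ~ Binomial(n=17, p=0.42):
P(Y ≤ 5) = 0.2121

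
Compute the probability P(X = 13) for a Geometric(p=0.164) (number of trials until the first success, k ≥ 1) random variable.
0.019113

We have X ~ Geometric(p=0.164) (number of trials until the first success, k ≥ 1).

For a Geometric distribution, the PMF gives us the probability of each outcome.

Using the PMF formula:
P(X = 13) = 0.019113

Rounded to 4 decimal places: 0.0191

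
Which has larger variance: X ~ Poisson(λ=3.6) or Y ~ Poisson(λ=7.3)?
Y has larger variance (7.3000 > 3.6000)

Compute the variance for each distribution:

X ~ Poisson(λ=3.6):
Var(X) = 3.6000

Y ~ Poisson(λ=7.3):
Var(Y) = 7.3000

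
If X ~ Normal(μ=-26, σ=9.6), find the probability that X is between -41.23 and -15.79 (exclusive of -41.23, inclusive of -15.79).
0.799914

We have X ~ Normal(μ=-26, σ=9.6).

To find P(-41.23 < X ≤ -15.79), we use:
P(-41.23 < X ≤ -15.79) = P(X ≤ -15.79) - P(X ≤ -41.23)
                 = F(-15.79) - F(-41.23)
                 = 0.856232 - 0.056318
                 = 0.799914

So there's approximately a 80.0% chance that X falls in this range.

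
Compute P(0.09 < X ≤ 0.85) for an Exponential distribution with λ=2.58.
0.681206

We have X ~ Exponential(λ=2.58).

To find P(0.09 < X ≤ 0.85), we use:
P(0.09 < X ≤ 0.85) = P(X ≤ 0.85) - P(X ≤ 0.09)
                 = F(0.85) - F(0.09)
                 = 0.888418 - 0.207212
                 = 0.681206

So there's approximately a 68.1% chance that X falls in this range.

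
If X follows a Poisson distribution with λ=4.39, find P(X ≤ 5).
0.721598

We have X ~ Poisson(λ=4.39).

The CDF gives us P(X ≤ k).

Using the CDF:
P(X ≤ 5) = 0.721598

This means there's approximately a 72.2% chance that X is at most 5.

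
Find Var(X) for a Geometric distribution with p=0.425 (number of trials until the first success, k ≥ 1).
3.1834

We have X ~ Geometric(p=0.425) (number of trials until the first success, k ≥ 1).

For a Geometric distribution with p=0.425 (number of trials until the first success, k ≥ 1):
Var(X) = 3.1834

The variance measures the spread of the distribution around the mean.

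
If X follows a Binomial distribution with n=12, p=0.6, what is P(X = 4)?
0.042043

We have X ~ Binomial(n=12, p=0.6).

For a Binomial distribution, the PMF gives us the probability of each outcome.

Using the PMF formula:
P(X = 4) = 0.042043

Rounded to 4 decimal places: 0.0420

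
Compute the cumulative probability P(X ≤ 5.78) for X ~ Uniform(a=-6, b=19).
0.471200

We have X ~ Uniform(a=-6, b=19).

The CDF gives us P(X ≤ k).

Using the CDF:
P(X ≤ 5.78) = 0.471200

This means there's approximately a 47.1% chance that X is at most 5.78.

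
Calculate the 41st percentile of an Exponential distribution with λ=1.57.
0.3361

We have X ~ Exponential(λ=1.57).

We want to find x such that P(X ≤ x) = 0.41.

This is the 41st percentile, which means 41% of values fall below this point.

Using the inverse CDF (quantile function):
x = F⁻¹(0.41) = 0.3361

Verification: P(X ≤ 0.3361) = 0.41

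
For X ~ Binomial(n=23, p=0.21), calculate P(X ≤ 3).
0.257496

We have X ~ Binomial(n=23, p=0.21).

The CDF gives us P(X ≤ k).

Using the CDF:
P(X ≤ 3) = 0.257496

This means there's approximately a 25.7% chance that X is at most 3.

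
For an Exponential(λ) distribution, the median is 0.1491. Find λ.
λ = 4.6489

For X ~ Exponential(λ), the CDF is F(x) = 1 - e^(-λx).
The median m satisfies F(m) = 0.5:
1 - e^(-λm) = 0.5
e^(-λm) = 0.5
λm = ln(2)
m = ln(2) / λ

Given m = 0.1491:
λ = ln(2) / 0.1491 = 0.693147 / 0.1491 = 4.6489

Verification: ln(2) / 4.6489 = 0.1491 ✓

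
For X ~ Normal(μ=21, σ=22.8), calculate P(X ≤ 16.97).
0.429851

We have X ~ Normal(μ=21, σ=22.8).

The CDF gives us P(X ≤ k).

Using the CDF:
P(X ≤ 16.97) = 0.429851

This means there's approximately a 43.0% chance that X is at most 16.97.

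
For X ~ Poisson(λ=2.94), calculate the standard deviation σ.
1.7146

We have X ~ Poisson(λ=2.94).

For a Poisson distribution with λ=2.94:
σ = √Var(X) = 1.7146

The standard deviation is the square root of the variance.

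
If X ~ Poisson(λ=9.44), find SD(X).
3.0725

We have X ~ Poisson(λ=9.44).

For a Poisson distribution with λ=9.44:
σ = √Var(X) = 3.0725

The standard deviation is the square root of the variance.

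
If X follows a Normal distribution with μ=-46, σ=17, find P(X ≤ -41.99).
0.593238

We have X ~ Normal(μ=-46, σ=17).

The CDF gives us P(X ≤ k).

Using the CDF:
P(X ≤ -41.99) = 0.593238

This means there's approximately a 59.3% chance that X is at most -41.99.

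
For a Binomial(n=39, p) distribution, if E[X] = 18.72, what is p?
p = 0.48

For a Binomial(n, p) distribution:
E[X] = n × p

Given n = 39 and E[X] = 18.72:
18.72 = 39 × p
p = 18.72 / 39 = 0.48

Verification: Binomial(39, 0.48) has E[X] = 18.72 ✓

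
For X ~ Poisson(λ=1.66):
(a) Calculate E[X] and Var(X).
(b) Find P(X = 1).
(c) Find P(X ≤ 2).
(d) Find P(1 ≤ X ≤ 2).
(a) E[X] = 1.6600, Var(X) = 1.6600
(b) P(X = 1) = 0.315631
(c) P(X ≤ 2) = 0.767743
(d) P(1 ≤ X ≤ 2) = 0.577604

We have X ~ Poisson(λ=1.66).

(a) Moments:
E[X] = 1.6600
Var(X) = 1.6600
σ = √Var(X) = 1.2884

(b) Point probability using PMF:
P(X = 1) = 0.315631

(c) Cumulative probability using CDF:
P(X ≤ 2) = F(2) = 0.767743

(d) Range probability:
P(1 ≤ X ≤ 2) = P(X ≤ 2) - P(X ≤ 0)
                   = F(2) - F(0)
                   = 0.767743 - 0.190139
                   = 0.577604

This means approximately 57.8% of outcomes fall in the interval [1, 2].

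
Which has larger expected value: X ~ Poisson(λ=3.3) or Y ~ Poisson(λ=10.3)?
Y has larger mean (10.3000 > 3.3000)

Compute the expected value for each distribution:

X ~ Poisson(λ=3.3):
E[X] = 3.3000

Y ~ Poisson(λ=10.3):
E[Y] = 10.3000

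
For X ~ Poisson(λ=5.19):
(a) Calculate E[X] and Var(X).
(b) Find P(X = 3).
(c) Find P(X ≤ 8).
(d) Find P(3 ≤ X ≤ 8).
(a) E[X] = 5.1900, Var(X) = 5.1900
(b) P(X = 3) = 0.129826
(c) P(X ≤ 8) = 0.918794
(d) P(3 ≤ X ≤ 8) = 0.809260

We have X ~ Poisson(λ=5.19).

(a) Moments:
E[X] = 5.1900
Var(X) = 5.1900
σ = √Var(X) = 2.2782

(b) Point probability using PMF:
P(X = 3) = 0.129826

(c) Cumulative probability using CDF:
P(X ≤ 8) = F(8) = 0.918794

(d) Range probability:
P(3 ≤ X ≤ 8) = P(X ≤ 8) - P(X ≤ 2)
                   = F(8) - F(2)
                   = 0.918794 - 0.109535
                   = 0.809260

This means approximately 80.9% of outcomes fall in the interval [3, 8].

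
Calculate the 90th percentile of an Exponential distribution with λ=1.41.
1.6330

We have X ~ Exponential(λ=1.41).

We want to find x such that P(X ≤ x) = 0.9.

This is the 90th percentile, which means 90% of values fall below this point.

Using the inverse CDF (quantile function):
x = F⁻¹(0.9) = 1.6330

Verification: P(X ≤ 1.6330) = 0.9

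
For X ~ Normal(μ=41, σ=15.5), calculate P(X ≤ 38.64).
0.439492

We have X ~ Normal(μ=41, σ=15.5).

The CDF gives us P(X ≤ k).

Using the CDF:
P(X ≤ 38.64) = 0.439492

This means there's approximately a 43.9% chance that X is at most 38.64.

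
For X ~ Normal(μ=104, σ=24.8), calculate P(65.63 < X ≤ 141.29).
0.872751

We have X ~ Normal(μ=104, σ=24.8).

To find P(65.63 < X ≤ 141.29), we use:
P(65.63 < X ≤ 141.29) = P(X ≤ 141.29) - P(X ≤ 65.63)
                 = F(141.29) - F(65.63)
                 = 0.933662 - 0.060910
                 = 0.872751

So there's approximately a 87.3% chance that X falls in this range.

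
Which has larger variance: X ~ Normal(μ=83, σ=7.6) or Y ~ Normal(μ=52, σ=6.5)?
X has larger variance (57.7600 > 42.2500)

Compute the variance for each distribution:

X ~ Normal(μ=83, σ=7.6):
Var(X) = 57.7600

Y ~ Normal(μ=52, σ=6.5):
Var(Y) = 42.2500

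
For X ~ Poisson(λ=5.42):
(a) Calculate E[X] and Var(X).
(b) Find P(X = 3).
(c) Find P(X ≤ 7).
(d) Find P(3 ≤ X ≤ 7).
(a) E[X] = 5.4200, Var(X) = 5.4200
(b) P(X = 3) = 0.117482
(c) P(X ≤ 7) = 0.819252
(d) P(3 ≤ X ≤ 7) = 0.725803

We have X ~ Poisson(λ=5.42).

(a) Moments:
E[X] = 5.4200
Var(X) = 5.4200
σ = √Var(X) = 2.3281

(b) Point probability using PMF:
P(X = 3) = 0.117482

(c) Cumulative probability using CDF:
P(X ≤ 7) = F(7) = 0.819252

(d) Range probability:
P(3 ≤ X ≤ 7) = P(X ≤ 7) - P(X ≤ 2)
                   = F(7) - F(2)
                   = 0.819252 - 0.093449
                   = 0.725803

This means approximately 72.6% of outcomes fall in the interval [3, 7].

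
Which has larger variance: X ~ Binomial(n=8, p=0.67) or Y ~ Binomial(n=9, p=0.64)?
Y has larger variance (2.0736 > 1.7688)

Compute the variance for each distribution:

X ~ Binomial(n=8, p=0.67):
Var(X) = 1.7688

Y ~ Binomial(n=9, p=0.64):
Var(Y) = 2.0736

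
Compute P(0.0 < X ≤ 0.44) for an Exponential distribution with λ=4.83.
0.880591

We have X ~ Exponential(λ=4.83).

To find P(0.0 < X ≤ 0.44), we use:
P(0.0 < X ≤ 0.44) = P(X ≤ 0.44) - P(X ≤ 0.0)
                 = F(0.44) - F(0.0)
                 = 0.880591 - 0.000000
                 = 0.880591

So there's approximately a 88.1% chance that X falls in this range.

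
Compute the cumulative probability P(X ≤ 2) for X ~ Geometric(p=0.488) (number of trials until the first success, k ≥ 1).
0.737856

We have X ~ Geometric(p=0.488) (number of trials until the first success, k ≥ 1).

The CDF gives us P(X ≤ k).

Using the CDF:
P(X ≤ 2) = 0.737856

This means there's approximately a 73.8% chance that X is at most 2.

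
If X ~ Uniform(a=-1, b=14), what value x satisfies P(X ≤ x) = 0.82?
11.3000

We have X ~ Uniform(a=-1, b=14).

We want to find x such that P(X ≤ x) = 0.82.

This is the 82nd percentile, which means 82% of values fall below this point.

Using the inverse CDF (quantile function):
x = F⁻¹(0.82) = 11.3000

Verification: P(X ≤ 11.3000) = 0.82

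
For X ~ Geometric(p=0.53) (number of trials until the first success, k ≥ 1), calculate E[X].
1.8868

We have X ~ Geometric(p=0.53) (number of trials until the first success, k ≥ 1).

For a Geometric distribution with p=0.53 (number of trials until the first success, k ≥ 1):
E[X] = 1.8868

This is the expected (average) value of X.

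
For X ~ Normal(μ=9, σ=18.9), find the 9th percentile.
-16.3403

We have X ~ Normal(μ=9, σ=18.9).

We want to find x such that P(X ≤ x) = 0.09.

This is the 9th percentile, which means 9% of values fall below this point.

Using the inverse CDF (quantile function):
x = F⁻¹(0.09) = -16.3403

Verification: P(X ≤ -16.3403) = 0.09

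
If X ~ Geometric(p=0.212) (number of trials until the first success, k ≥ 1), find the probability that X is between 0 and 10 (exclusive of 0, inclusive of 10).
0.907687

We have X ~ Geometric(p=0.212) (number of trials until the first success, k ≥ 1).

To find P(0 < X ≤ 10), we use:
P(0 < X ≤ 10) = P(X ≤ 10) - P(X ≤ 0)
                 = F(10) - F(0)
                 = 0.907687 - 0.000000
                 = 0.907687

So there's approximately a 90.8% chance that X falls in this range.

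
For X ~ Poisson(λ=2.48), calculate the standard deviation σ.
1.5748

We have X ~ Poisson(λ=2.48).

For a Poisson distribution with λ=2.48:
σ = √Var(X) = 1.5748

The standard deviation is the square root of the variance.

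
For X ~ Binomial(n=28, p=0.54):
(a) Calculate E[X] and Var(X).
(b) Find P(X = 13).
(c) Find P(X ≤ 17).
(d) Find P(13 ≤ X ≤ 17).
(a) E[X] = 15.1200, Var(X) = 6.9552
(b) P(X = 13) = 0.108604
(c) P(X ≤ 17) = 0.816162
(d) P(13 ≤ X ≤ 17) = 0.655908

We have X ~ Binomial(n=28, p=0.54).

(a) Moments:
E[X] = 15.1200
Var(X) = 6.9552
σ = √Var(X) = 2.6373

(b) Point probability using PMF:
P(X = 13) = 0.108604

(c) Cumulative probability using CDF:
P(X ≤ 17) = F(17) = 0.816162

(d) Range probability:
P(13 ≤ X ≤ 17) = P(X ≤ 17) - P(X ≤ 12)
                   = F(17) - F(12)
                   = 0.816162 - 0.160254
                   = 0.655908

This means approximately 65.6% of outcomes fall in the interval [13, 17].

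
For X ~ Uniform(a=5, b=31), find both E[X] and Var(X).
E[X] = 18.0000, Var(X) = 56.3333

We have X ~ Uniform(a=5, b=31).

For a Uniform distribution with a=5, b=31:

Expected value:
E[X] = 18.0000

Variance:
Var(X) = 56.3333

Standard deviation:
σ = √Var(X) = 7.5056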